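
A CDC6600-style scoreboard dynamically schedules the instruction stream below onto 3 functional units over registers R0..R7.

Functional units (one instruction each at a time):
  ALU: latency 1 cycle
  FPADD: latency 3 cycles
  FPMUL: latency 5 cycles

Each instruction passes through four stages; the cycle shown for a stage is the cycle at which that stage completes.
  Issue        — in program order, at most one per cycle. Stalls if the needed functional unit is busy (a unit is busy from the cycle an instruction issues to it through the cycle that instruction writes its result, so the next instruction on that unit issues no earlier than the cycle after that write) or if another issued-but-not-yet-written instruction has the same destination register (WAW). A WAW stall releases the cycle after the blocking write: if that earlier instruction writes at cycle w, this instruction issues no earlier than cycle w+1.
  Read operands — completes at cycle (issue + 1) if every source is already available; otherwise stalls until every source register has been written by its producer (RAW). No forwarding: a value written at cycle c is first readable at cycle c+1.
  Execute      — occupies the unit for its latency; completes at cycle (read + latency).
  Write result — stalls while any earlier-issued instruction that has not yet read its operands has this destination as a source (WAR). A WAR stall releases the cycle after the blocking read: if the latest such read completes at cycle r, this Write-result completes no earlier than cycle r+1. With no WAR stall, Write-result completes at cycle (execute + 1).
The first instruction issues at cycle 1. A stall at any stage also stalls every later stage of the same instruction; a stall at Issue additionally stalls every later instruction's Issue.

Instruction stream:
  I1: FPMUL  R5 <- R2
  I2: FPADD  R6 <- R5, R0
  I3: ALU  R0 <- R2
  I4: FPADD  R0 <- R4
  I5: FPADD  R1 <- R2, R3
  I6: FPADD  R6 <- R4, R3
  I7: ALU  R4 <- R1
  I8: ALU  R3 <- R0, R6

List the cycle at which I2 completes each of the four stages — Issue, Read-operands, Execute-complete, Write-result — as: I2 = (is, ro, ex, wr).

cycle 1: issue I1 (FPMUL)
cycle 2: I1 read-ops · issue I2 (FPADD)
cycle 3: issue I3 (ALU)
cycle 4: I3 read-ops
cycle 5: I3 finished on ALU
cycle 7: I1 finished on FPMUL
cycle 8: I1→R5
cycle 9: I2 read-ops
cycle 10: I3→R0
cycle 12: I2 finished on FPADD
cycle 13: I2→R6
cycle 14: issue I4 (FPADD)
cycle 15: I4 read-ops
cycle 18: I4 finished on FPADD
cycle 19: I4→R0
cycle 20: issue I5 (FPADD)
cycle 21: I5 read-ops
cycle 24: I5 finished on FPADD
cycle 25: I5→R1
cycle 26: issue I6 (FPADD)
cycle 27: I6 read-ops · issue I7 (ALU)
cycle 28: I7 read-ops
cycle 29: I7 finished on ALU
cycle 30: I6 finished on FPADD · I7→R4
cycle 31: I6→R6 · issue I8 (ALU)
cycle 32: I8 read-ops
cycle 33: I8 finished on ALU
cycle 34: I8→R3

I2 = (2, 9, 12, 13)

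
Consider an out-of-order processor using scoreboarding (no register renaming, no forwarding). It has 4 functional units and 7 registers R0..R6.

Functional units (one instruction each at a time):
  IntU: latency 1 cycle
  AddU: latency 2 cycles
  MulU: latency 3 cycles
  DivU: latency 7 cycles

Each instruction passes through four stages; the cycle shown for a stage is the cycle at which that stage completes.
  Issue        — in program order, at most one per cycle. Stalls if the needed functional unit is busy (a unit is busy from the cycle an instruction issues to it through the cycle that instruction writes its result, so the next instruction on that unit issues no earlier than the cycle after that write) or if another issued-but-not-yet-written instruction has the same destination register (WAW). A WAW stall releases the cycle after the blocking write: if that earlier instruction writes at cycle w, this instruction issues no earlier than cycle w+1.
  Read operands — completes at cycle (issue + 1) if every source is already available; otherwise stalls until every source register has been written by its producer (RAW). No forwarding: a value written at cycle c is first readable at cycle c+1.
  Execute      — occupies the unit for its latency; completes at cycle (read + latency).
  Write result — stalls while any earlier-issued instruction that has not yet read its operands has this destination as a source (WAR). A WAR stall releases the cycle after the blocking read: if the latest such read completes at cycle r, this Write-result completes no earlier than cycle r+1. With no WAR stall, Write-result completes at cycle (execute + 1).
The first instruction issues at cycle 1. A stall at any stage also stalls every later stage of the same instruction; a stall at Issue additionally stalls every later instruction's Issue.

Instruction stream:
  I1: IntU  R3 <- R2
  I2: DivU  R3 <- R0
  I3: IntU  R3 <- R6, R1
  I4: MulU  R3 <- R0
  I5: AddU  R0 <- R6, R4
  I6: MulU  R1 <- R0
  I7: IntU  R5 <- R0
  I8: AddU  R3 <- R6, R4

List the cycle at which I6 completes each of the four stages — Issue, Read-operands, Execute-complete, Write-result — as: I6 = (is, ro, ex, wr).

1) issue 1, read 2, done 3, write 4
2) issue 5, read 6, done 13, write 14  <WAW R3: wait I1 write@4>
3) issue 15, read 16, done 17, write 18  <WAW R3: wait I2 write@14>
4) issue 19, read 20, done 23, write 24  <WAW R3: wait I3 write@18>
5) issue 20, read 21, done 23, write 24
6) issue 25, read 26, done 29, write 30  <struct: MulU busy until I4 writes@24>
7) issue 26, read 27, done 28, write 29
8) issue 27, read 28, done 30, write 31

I6 = (25, 26, 29, 30)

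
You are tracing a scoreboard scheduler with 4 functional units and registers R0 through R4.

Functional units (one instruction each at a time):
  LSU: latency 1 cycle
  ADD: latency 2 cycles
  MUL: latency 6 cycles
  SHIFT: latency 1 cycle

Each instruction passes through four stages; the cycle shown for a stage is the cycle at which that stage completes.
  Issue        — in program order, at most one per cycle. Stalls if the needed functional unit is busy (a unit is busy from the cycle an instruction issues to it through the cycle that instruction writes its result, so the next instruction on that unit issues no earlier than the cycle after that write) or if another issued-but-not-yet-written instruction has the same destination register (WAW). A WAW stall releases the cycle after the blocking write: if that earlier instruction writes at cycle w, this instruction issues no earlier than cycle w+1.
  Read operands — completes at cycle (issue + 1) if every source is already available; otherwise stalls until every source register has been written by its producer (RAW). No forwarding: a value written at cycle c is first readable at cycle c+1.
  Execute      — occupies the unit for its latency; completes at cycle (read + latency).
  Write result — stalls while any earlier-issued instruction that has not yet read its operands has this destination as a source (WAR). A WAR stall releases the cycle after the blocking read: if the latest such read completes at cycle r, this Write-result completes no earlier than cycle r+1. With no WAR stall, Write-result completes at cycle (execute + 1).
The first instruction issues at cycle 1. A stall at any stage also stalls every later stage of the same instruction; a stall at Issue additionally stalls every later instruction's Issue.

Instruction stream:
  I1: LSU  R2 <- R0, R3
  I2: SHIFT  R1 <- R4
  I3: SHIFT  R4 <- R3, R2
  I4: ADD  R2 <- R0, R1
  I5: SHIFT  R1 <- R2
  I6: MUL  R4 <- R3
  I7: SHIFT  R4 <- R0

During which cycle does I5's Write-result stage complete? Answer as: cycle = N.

I1  is:1  ro:2  ex:3  wr:4
I2  is:2  ro:3  ex:4  wr:5
I3  is:6  ro:7  ex:8  wr:9  — struct: SHIFT busy until I2 writes@5
I4  is:7  ro:8  ex:10  wr:11
I5  is:10  ro:12  ex:13  wr:14  — struct: SHIFT busy until I3 writes@9, RAW R2: wait I4 write@11
I6  is:11  ro:12  ex:18  wr:19
I7  is:20  ro:21  ex:22  wr:23  — WAW R4: wait I6 write@19

cycle = 14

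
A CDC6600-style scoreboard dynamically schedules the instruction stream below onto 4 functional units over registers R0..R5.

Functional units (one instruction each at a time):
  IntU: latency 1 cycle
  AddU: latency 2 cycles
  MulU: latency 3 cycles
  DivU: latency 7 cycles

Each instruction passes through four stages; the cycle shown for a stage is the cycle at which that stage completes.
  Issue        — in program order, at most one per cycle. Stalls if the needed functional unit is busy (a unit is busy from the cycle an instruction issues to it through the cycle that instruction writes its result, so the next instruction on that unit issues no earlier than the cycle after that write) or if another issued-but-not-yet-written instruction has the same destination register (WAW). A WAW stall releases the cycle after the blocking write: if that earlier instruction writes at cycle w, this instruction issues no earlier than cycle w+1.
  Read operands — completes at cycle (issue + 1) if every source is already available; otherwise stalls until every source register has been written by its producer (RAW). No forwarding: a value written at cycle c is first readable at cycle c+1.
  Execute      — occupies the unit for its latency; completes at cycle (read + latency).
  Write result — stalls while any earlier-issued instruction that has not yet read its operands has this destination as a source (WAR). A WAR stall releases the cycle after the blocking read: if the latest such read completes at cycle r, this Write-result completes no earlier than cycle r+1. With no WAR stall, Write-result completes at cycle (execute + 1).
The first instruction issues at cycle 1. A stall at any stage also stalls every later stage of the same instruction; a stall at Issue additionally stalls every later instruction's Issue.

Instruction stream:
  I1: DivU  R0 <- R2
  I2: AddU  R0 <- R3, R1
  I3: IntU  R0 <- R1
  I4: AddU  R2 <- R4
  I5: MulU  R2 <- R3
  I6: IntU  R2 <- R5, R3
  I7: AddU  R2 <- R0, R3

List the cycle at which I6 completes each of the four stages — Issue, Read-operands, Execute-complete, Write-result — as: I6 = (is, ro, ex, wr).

I6 = (28, 29, 30, 31)

I1: IS=1 RO=2 EX=9 WR=10
I2: IS=11 RO=12 EX=14 WR=15  [WAW R0: wait I1 write@10]
I3: IS=16 RO=17 EX=18 WR=19  [WAW R0: wait I2 write@15]
I4: IS=17 RO=18 EX=20 WR=21
I5: IS=22 RO=23 EX=26 WR=27  [WAW R2: wait I4 write@21]
I6: IS=28 RO=29 EX=30 WR=31  [WAW R2: wait I5 write@27]
I7: IS=32 RO=33 EX=35 WR=36  [WAW R2: wait I6 write@31]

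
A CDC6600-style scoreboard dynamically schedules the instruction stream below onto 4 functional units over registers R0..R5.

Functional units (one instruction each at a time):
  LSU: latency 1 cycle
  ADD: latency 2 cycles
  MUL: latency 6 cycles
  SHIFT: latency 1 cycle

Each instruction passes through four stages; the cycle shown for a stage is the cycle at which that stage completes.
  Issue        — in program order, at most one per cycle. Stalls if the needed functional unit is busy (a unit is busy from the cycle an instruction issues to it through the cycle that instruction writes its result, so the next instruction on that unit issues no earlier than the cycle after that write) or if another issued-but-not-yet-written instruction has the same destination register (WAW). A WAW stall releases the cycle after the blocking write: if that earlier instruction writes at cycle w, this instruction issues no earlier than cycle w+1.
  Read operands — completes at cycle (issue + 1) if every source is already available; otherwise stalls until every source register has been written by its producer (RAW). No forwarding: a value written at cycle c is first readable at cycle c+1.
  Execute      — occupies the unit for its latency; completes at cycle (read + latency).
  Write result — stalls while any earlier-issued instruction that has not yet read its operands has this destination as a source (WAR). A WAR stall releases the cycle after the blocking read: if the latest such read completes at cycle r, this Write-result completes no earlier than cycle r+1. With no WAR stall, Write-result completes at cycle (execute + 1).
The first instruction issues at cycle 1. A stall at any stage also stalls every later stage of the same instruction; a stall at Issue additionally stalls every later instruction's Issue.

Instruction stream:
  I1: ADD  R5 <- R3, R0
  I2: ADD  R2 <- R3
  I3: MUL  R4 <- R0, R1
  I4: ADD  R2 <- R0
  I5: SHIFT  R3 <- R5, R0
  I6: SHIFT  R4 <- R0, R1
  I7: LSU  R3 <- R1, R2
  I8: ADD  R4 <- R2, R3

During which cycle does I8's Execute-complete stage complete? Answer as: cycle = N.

cycle = 23

c1: I1 issues→ADD
c2: I1 reads
c4: I1 exec-done
c5: I1 writes R5
c6: I2 issues→ADD
c7: I2 reads; I3 issues→MUL
c8: I3 reads
c9: I2 exec-done
c10: I2 writes R2
c11: I4 issues→ADD
c12: I4 reads; I5 issues→SHIFT
c13: I5 reads
c14: I3 exec-done; I4 exec-done; I5 exec-done
c15: I3 writes R4; I4 writes R2; I5 writes R3
c16: I6 issues→SHIFT
c17: I6 reads; I7 issues→LSU
c18: I6 exec-done; I7 reads
c19: I6 writes R4; I7 exec-done
c20: I7 writes R3; I8 issues→ADD
c21: I8 reads
c23: I8 exec-done
c24: I8 writes R4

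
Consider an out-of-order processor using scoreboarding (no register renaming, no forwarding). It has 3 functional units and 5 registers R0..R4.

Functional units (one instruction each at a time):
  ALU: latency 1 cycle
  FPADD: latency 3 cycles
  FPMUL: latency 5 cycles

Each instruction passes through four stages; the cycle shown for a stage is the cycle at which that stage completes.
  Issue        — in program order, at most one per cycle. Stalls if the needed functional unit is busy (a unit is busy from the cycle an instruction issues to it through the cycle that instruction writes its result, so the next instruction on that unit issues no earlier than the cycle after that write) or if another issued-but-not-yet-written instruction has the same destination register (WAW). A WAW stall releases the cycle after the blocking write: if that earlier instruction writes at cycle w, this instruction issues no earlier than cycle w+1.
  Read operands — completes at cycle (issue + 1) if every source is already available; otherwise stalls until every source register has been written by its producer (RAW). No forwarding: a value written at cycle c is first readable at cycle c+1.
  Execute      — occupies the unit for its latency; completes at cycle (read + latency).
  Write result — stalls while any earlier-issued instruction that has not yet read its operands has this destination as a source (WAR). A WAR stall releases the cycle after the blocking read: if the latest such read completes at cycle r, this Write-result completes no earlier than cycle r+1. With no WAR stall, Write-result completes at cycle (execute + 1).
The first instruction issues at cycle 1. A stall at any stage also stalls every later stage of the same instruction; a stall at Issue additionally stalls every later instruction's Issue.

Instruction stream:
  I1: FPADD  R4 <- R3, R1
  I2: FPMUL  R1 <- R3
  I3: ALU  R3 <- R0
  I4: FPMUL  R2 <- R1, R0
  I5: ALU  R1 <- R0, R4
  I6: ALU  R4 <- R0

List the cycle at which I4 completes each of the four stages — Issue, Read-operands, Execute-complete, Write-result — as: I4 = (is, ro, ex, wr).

I4 = (10, 11, 16, 17)

I1: IS=1 RO=2 EX=5 WR=6
I2: IS=2 RO=3 EX=8 WR=9
I3: IS=3 RO=4 EX=5 WR=6
I4: IS=10 RO=11 EX=16 WR=17  [struct: FPMUL busy until I2 writes@9]
I5: IS=11 RO=12 EX=13 WR=14
I6: IS=15 RO=16 EX=17 WR=18  [struct: ALU busy until I5 writes@14]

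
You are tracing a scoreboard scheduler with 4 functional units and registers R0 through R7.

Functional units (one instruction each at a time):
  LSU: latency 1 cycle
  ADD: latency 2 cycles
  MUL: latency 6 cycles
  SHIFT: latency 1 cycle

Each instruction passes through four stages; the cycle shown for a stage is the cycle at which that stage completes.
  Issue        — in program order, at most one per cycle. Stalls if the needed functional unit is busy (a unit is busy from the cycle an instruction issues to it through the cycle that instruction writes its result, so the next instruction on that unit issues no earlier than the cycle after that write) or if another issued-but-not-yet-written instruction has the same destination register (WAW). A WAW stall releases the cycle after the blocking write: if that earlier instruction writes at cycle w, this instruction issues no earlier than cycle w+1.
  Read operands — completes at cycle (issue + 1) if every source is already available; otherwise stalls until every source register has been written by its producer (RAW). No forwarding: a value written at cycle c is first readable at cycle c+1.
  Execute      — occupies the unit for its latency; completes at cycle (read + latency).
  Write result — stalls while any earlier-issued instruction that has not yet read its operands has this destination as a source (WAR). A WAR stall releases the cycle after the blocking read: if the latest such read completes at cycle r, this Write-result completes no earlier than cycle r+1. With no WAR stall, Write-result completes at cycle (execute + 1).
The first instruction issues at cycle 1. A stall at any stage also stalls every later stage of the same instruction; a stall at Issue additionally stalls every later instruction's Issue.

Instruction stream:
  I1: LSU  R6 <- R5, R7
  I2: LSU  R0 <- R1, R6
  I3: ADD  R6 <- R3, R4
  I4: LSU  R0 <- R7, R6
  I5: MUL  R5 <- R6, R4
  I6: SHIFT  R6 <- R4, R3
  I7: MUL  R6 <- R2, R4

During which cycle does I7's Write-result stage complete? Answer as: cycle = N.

t=1  I1 issues→LSU
t=2  I1 reads
t=3  I1 exec-done
t=4  I1 writes R6
t=5  I2 issues→LSU
t=6  I2 reads | I3 issues→ADD
t=7  I2 exec-done | I3 reads
t=8  I2 writes R0
t=9  I3 exec-done | I4 issues→LSU
t=10  I3 writes R6 | I5 issues→MUL
t=11  I4 reads | I5 reads | I6 issues→SHIFT
t=12  I4 exec-done | I6 reads
t=13  I4 writes R0 | I6 exec-done
t=14  I6 writes R6
t=17  I5 exec-done
t=18  I5 writes R5
t=19  I7 issues→MUL
t=20  I7 reads
t=26  I7 exec-done
t=27  I7 writes R6

cycle = 27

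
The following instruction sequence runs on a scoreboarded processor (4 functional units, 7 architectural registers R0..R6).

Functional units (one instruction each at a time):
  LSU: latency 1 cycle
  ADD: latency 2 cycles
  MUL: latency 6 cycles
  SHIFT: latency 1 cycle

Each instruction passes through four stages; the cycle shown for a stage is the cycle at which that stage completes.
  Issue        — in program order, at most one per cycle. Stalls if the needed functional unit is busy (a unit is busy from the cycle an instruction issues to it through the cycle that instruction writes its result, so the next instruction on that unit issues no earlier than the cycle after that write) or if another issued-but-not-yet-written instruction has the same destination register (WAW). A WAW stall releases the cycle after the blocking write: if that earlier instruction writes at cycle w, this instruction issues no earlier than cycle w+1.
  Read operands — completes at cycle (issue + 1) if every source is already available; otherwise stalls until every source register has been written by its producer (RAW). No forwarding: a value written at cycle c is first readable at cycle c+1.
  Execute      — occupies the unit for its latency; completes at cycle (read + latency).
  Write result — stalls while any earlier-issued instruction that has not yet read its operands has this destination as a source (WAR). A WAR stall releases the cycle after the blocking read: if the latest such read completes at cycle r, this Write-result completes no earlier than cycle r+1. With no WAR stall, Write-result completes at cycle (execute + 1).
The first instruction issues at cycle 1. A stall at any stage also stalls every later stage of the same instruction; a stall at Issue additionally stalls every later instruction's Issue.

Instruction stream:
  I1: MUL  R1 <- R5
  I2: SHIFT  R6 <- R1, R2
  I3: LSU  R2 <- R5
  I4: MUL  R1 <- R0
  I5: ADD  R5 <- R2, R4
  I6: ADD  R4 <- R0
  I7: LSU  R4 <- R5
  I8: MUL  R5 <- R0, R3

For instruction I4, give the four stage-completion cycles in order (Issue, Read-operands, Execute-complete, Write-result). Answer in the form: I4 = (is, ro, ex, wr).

[1] I1 dispatched to MUL
[2] I1 operands ready, I2 dispatched to SHIFT
[3] I3 dispatched to LSU
[4] I3 operands ready
[5] I3 complete
[8] I1 complete
[9] R1←I1
[10] I2 operands ready, I4 dispatched to MUL
[11] I2 complete, R2←I3, I4 operands ready, I5 dispatched to ADD
[12] R6←I2, I5 operands ready
[14] I5 complete
[15] R5←I5
[16] I6 dispatched to ADD
[17] I4 complete, I6 operands ready
[18] R1←I4
[19] I6 complete
[20] R4←I6
[21] I7 dispatched to LSU
[22] I7 operands ready, I8 dispatched to MUL
[23] I7 complete, I8 operands ready
[24] R4←I7
[29] I8 complete
[30] R5←I8

I4 = (10, 11, 17, 18)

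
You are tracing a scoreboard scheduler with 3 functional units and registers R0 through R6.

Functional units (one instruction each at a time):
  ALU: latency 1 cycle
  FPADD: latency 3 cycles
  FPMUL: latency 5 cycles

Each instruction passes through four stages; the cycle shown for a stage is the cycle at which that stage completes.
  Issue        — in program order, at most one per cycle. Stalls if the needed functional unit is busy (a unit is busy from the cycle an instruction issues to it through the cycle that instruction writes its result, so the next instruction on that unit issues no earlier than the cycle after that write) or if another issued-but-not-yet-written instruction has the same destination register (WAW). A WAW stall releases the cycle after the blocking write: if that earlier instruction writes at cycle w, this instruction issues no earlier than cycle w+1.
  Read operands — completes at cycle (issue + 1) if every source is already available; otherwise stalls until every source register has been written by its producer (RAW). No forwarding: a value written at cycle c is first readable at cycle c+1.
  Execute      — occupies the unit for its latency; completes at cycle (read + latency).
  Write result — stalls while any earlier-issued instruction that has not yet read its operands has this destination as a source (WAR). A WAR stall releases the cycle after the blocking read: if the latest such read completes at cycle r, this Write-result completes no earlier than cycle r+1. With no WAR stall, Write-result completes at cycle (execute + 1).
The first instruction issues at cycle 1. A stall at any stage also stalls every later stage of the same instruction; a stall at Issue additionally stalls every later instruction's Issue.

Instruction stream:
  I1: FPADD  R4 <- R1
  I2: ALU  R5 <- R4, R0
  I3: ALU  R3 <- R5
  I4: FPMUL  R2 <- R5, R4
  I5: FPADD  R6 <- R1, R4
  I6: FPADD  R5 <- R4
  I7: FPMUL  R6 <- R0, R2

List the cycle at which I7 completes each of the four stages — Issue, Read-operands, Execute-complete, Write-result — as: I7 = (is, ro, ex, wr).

I7 = (19, 20, 25, 26)

c1: issue I1 (FPADD)
c2: I1 read-ops, issue I2 (ALU)
c5: I1 finished on FPADD
c6: I1→R4
c7: I2 read-ops
c8: I2 finished on ALU
c9: I2→R5
c10: issue I3 (ALU)
c11: I3 read-ops, issue I4 (FPMUL)
c12: I3 finished on ALU, I4 read-ops, issue I5 (FPADD)
c13: I3→R3, I5 read-ops
c16: I5 finished on FPADD
c17: I4 finished on FPMUL, I5→R6
c18: I4→R2, issue I6 (FPADD)
c19: I6 read-ops, issue I7 (FPMUL)
c20: I7 read-ops
c22: I6 finished on FPADD
c23: I6→R5
c25: I7 finished on FPMUL
c26: I7→R6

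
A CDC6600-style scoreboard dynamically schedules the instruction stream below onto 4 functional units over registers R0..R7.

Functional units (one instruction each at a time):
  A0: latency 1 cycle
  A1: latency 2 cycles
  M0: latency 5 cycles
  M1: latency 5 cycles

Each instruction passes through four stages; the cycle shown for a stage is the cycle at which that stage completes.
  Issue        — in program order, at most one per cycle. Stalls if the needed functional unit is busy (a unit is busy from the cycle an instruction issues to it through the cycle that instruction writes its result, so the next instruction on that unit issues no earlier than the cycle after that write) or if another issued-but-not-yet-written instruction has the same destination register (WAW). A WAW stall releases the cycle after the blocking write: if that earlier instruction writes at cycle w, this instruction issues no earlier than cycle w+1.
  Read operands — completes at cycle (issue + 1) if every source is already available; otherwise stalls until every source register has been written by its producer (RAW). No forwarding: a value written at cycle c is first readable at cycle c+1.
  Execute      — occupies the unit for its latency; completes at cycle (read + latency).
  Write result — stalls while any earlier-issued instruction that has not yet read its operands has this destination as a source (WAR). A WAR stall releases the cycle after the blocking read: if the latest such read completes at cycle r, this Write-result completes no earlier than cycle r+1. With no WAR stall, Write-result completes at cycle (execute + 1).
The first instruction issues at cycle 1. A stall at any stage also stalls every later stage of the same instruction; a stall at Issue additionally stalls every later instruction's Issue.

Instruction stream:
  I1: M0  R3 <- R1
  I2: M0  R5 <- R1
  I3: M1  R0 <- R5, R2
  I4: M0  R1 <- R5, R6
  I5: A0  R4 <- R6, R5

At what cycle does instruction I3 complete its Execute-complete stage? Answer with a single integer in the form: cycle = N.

[1] I1 issues→M0
[2] I1 reads
[7] I1 exec-done
[8] I1 writes R3
[9] I2 issues→M0
[10] I2 reads · I3 issues→M1
[15] I2 exec-done
[16] I2 writes R5
[17] I3 reads · I4 issues→M0
[18] I4 reads · I5 issues→A0
[19] I5 reads
[20] I5 exec-done
[21] I5 writes R4
[22] I3 exec-done
[23] I3 writes R0 · I4 exec-done
[24] I4 writes R1

cycle = 22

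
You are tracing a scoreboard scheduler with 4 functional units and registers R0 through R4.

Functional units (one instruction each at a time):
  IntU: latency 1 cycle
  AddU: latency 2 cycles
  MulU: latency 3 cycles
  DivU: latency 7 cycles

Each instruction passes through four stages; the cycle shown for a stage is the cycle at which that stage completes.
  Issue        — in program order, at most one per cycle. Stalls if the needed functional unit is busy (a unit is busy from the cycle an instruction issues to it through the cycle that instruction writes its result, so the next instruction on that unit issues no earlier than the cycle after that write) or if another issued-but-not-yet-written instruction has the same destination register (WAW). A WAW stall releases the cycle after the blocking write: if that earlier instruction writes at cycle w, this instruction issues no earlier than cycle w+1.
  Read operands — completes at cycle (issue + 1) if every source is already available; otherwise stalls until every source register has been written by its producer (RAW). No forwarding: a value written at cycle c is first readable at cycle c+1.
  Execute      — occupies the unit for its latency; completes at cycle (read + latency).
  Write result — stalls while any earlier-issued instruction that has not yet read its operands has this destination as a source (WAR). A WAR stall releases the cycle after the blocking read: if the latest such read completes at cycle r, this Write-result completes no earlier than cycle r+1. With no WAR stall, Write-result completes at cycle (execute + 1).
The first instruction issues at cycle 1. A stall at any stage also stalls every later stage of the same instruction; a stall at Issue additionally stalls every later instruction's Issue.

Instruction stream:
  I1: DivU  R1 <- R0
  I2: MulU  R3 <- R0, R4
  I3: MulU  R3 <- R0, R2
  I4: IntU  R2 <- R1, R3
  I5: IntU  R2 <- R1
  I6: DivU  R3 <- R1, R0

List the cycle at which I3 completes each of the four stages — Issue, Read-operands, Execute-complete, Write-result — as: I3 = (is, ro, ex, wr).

I3 = (8, 9, 12, 13)

  I1 | 1 | 2 | 9 | 10
  I2 | 2 | 3 | 6 | 7
  I3 | 8 | 9 | 12 | 13   struct: MulU busy until I2 writes@7
  I4 | 9 | 14 | 15 | 16   RAW R3: wait I3 write@13
  I5 | 17 | 18 | 19 | 20   struct: IntU busy until I4 writes@16
  I6 | 18 | 19 | 26 | 27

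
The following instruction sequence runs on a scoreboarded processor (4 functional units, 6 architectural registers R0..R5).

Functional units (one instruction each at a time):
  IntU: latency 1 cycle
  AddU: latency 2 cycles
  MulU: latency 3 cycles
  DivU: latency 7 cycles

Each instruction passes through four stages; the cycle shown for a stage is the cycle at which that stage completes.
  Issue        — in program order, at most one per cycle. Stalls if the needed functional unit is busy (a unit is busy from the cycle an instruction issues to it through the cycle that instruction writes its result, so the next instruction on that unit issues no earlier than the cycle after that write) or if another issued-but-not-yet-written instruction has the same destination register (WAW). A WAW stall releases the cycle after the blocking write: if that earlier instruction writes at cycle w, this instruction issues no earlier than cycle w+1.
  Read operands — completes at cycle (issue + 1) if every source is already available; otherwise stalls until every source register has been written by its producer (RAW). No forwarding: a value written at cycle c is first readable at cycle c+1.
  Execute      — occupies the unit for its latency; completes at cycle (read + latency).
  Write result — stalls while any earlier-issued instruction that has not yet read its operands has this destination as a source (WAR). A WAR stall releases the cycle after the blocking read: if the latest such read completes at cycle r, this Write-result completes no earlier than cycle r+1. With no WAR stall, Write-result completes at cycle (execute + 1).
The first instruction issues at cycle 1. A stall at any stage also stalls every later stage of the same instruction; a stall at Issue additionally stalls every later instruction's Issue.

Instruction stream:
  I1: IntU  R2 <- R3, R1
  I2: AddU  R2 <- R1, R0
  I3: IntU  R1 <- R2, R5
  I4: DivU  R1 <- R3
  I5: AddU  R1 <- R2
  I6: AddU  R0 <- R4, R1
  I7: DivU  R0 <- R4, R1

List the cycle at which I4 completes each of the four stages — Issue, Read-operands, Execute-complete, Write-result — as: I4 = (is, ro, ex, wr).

I4 = (13, 14, 21, 22)

I1 -> (1, 2, 3, 4)
I2 -> (5, 6, 8, 9)  // WAW R2: wait I1 write@4
I3 -> (6, 10, 11, 12)  // RAW R2: wait I2 write@9
I4 -> (13, 14, 21, 22)  // WAW R1: wait I3 write@12
I5 -> (23, 24, 26, 27)  // WAW R1: wait I4 write@22
I6 -> (28, 29, 31, 32)  // struct: AddU busy until I5 writes@27
I7 -> (33, 34, 41, 42)  // WAW R0: wait I6 write@32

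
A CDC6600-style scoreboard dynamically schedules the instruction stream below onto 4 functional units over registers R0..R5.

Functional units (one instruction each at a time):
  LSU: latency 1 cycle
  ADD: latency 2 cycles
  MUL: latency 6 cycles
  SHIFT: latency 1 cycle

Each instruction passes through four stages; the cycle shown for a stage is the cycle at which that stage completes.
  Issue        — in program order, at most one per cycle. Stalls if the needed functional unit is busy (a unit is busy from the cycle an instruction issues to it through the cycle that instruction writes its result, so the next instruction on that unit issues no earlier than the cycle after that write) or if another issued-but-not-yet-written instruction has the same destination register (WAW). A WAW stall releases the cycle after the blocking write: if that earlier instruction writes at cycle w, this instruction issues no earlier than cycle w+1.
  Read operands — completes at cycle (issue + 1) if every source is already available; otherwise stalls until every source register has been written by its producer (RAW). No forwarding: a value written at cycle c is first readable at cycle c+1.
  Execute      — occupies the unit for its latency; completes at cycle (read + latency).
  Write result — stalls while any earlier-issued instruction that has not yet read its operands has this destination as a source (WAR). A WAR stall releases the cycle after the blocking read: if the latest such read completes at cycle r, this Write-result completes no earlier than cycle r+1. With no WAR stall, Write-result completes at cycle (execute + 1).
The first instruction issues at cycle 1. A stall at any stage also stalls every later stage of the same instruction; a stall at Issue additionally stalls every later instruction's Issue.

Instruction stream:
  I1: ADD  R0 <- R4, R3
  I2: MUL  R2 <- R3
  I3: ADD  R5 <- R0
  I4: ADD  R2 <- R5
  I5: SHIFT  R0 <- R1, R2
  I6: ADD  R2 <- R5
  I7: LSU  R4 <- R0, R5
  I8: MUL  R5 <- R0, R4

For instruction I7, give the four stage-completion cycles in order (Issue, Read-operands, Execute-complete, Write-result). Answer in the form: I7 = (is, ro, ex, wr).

I7 = (17, 19, 20, 21)

I1: IS=1 RO=2 EX=4 WR=5
I2: IS=2 RO=3 EX=9 WR=10
I3: IS=6 RO=7 EX=9 WR=10  [struct: ADD busy until I1 writes@5]
I4: IS=11 RO=12 EX=14 WR=15  [struct: ADD busy until I3 writes@10]
I5: IS=12 RO=16 EX=17 WR=18  [RAW R2: wait I4 write@15]
I6: IS=16 RO=17 EX=19 WR=20  [struct: ADD busy until I4 writes@15]
I7: IS=17 RO=19 EX=20 WR=21  [RAW R0: wait I5 write@18]
I8: IS=18 RO=22 EX=28 WR=29  [RAW R4: wait I7 write@21]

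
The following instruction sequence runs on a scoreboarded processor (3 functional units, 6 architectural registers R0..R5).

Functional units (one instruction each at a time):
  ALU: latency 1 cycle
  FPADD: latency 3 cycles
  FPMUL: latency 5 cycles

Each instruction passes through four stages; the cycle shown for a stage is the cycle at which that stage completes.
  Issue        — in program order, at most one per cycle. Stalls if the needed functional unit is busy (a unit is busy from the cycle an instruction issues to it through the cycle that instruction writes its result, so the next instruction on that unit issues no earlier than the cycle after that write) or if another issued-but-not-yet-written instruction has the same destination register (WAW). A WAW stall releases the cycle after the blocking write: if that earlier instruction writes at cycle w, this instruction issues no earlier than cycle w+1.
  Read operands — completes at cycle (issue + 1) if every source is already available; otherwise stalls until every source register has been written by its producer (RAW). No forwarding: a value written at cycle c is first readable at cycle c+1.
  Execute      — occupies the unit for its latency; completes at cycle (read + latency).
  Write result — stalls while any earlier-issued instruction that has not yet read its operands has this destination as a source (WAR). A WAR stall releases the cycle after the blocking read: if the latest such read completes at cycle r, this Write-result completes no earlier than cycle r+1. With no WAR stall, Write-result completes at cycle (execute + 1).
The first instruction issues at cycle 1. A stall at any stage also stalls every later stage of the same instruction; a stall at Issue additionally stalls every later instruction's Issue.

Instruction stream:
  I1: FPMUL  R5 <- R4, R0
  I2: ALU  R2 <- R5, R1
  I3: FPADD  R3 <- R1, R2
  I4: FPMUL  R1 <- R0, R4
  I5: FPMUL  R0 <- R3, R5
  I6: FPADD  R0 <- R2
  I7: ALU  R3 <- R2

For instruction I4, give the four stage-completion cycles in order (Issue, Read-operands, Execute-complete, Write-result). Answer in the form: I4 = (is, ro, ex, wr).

I1  is:1  ro:2  ex:7  wr:8
I2  is:2  ro:9  ex:10  wr:11  — RAW R5: wait I1 write@8
I3  is:3  ro:12  ex:15  wr:16  — RAW R2: wait I2 write@11
I4  is:9  ro:10  ex:15  wr:16  — struct: FPMUL busy until I1 writes@8
I5  is:17  ro:18  ex:23  wr:24  — struct: FPMUL busy until I4 writes@16
I6  is:25  ro:26  ex:29  wr:30  — WAW R0: wait I5 write@24
I7  is:26  ro:27  ex:28  wr:29

I4 = (9, 10, 15, 16)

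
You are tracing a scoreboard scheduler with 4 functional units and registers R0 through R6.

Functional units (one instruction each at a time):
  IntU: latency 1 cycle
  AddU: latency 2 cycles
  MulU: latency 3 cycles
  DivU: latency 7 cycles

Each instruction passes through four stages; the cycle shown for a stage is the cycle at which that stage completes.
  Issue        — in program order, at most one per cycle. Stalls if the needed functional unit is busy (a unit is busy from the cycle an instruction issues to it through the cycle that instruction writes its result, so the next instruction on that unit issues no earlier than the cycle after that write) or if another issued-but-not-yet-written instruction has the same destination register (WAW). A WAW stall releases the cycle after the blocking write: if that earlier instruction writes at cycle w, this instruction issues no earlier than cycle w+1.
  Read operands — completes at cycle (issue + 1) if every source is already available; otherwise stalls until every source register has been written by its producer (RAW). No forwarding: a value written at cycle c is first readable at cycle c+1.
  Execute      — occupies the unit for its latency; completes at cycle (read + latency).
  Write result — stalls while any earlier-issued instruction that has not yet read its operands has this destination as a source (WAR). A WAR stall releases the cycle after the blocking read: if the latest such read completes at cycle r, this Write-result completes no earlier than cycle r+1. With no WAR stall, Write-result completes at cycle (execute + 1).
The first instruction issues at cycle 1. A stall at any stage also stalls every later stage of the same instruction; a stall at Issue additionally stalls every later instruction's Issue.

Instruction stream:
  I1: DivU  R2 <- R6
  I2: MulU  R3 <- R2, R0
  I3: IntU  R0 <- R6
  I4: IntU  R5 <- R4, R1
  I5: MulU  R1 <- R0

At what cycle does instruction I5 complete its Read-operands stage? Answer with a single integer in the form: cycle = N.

cycle 1: I1→DivU
cycle 2: I1 RO | I2→MulU
cycle 3: I3→IntU
cycle 4: I3 RO
cycle 5: I3 EX
cycle 9: I1 EX
cycle 10: I1 WR R2
cycle 11: I2 RO
cycle 12: I3 WR R0
cycle 13: I4→IntU
cycle 14: I2 EX | I4 RO
cycle 15: I2 WR R3 | I4 EX
cycle 16: I4 WR R5 | I5→MulU
cycle 17: I5 RO
cycle 20: I5 EX
cycle 21: I5 WR R1

cycle = 17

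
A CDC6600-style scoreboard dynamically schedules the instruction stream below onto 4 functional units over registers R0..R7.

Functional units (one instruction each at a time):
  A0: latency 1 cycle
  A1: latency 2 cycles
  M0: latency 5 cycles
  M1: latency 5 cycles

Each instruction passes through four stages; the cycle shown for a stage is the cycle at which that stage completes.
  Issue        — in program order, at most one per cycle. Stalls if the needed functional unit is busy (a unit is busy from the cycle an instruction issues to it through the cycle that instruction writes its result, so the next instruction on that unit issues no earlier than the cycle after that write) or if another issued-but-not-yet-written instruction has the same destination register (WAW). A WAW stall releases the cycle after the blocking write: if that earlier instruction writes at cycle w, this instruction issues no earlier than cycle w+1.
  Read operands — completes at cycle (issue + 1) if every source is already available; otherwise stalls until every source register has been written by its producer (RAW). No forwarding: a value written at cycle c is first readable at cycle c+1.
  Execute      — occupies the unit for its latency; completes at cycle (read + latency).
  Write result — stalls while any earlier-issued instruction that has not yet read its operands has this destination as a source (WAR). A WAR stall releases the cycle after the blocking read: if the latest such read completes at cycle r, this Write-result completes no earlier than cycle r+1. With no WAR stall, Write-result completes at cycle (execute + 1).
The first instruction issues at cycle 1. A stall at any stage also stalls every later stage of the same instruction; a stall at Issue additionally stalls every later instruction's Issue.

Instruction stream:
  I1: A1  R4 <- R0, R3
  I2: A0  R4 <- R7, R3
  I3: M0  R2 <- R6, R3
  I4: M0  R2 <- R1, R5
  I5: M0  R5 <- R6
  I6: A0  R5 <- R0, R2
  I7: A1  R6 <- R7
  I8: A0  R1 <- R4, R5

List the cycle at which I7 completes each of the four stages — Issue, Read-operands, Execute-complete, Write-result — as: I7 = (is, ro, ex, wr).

I7 = (32, 33, 35, 36)

I1: IS=1 RO=2 EX=4 WR=5
I2: IS=6 RO=7 EX=8 WR=9  [WAW R4: wait I1 write@5]
I3: IS=7 RO=8 EX=13 WR=14
I4: IS=15 RO=16 EX=21 WR=22  [struct: M0 busy until I3 writes@14]
I5: IS=23 RO=24 EX=29 WR=30  [struct: M0 busy until I4 writes@22]
I6: IS=31 RO=32 EX=33 WR=34  [WAW R5: wait I5 write@30]
I7: IS=32 RO=33 EX=35 WR=36
I8: IS=35 RO=36 EX=37 WR=38  [struct: A0 busy until I6 writes@34]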